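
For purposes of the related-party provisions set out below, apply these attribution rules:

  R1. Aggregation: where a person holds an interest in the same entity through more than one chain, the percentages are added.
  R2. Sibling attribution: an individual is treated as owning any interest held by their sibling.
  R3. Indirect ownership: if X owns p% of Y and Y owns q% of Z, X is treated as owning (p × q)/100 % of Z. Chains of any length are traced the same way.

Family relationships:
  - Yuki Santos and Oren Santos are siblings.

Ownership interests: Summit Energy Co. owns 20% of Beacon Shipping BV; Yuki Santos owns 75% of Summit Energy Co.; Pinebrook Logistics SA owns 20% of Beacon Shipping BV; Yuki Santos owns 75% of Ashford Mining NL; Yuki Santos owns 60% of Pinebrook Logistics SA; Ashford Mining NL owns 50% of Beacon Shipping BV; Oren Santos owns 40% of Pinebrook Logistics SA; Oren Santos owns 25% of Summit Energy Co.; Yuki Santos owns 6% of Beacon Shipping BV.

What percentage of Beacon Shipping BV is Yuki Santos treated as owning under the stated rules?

By sibling attribution (R2), Yuki Santos is treated as also owning Oren Santos's interest in Pinebrook Logistics SA, giving 60% + 40% = 100%.
By sibling attribution (R2), Yuki Santos is treated as also owning Oren Santos's interest in Summit Energy Co, giving 75% + 25% = 100%.
Chain via Pinebrook Logistics SA (R3): 100% × 20% = 20% of Beacon Shipping BV.
Chain via Ashford Mining NL (R3): 75% × 50% = 37.5% of Beacon Shipping BV.
Chain via Summit Energy Co. (R3): 100% × 20% = 20% of Beacon Shipping BV.
Direct interest in Beacon Shipping BV: 6%.
Aggregating (R1): 20% + 37.5% + 20% + 6% = 83.5%.

83.5%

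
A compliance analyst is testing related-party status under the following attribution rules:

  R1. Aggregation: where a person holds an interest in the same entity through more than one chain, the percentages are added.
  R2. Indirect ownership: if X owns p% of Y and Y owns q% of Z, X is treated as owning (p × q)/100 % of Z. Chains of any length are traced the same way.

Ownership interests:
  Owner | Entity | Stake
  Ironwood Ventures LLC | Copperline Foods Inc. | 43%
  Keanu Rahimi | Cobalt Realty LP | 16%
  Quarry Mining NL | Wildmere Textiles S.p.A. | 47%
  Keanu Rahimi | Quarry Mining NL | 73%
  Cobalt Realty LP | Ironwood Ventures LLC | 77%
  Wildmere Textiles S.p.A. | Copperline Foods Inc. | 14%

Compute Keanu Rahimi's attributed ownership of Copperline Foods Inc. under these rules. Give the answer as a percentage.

Chain via Cobalt Realty LP → Ironwood Ventures LLC (R2): 16% × 77% × 43% = 5.2976% of Copperline Foods Inc.
Chain via Quarry Mining NL → Wildmere Textiles S.p.A. (R2): 73% × 47% × 14% = 4.8034% of Copperline Foods Inc.
Aggregating (R1): 5.2976% + 4.8034% = 10.101%.

10.101%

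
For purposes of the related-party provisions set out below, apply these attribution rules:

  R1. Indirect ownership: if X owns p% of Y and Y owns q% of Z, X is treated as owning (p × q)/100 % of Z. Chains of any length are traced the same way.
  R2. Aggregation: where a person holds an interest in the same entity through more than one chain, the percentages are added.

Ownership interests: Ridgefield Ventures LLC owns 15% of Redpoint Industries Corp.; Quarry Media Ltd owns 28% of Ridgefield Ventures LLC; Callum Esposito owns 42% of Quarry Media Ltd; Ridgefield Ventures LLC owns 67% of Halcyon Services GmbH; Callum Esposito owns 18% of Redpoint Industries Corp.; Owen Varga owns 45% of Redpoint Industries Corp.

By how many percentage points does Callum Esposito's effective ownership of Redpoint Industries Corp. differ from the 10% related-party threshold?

9.764

Chain via Quarry Media Ltd → Ridgefield Ventures LLC (R1): 42% × 28% × 15% = 1.764% of Redpoint Industries Corp.
Direct interest in Redpoint Industries Corp: 18%.
Aggregating (R2): 1.764% + 18% = 19.764%.
19.764% exceeds the 10% threshold by 9.764 percentage points.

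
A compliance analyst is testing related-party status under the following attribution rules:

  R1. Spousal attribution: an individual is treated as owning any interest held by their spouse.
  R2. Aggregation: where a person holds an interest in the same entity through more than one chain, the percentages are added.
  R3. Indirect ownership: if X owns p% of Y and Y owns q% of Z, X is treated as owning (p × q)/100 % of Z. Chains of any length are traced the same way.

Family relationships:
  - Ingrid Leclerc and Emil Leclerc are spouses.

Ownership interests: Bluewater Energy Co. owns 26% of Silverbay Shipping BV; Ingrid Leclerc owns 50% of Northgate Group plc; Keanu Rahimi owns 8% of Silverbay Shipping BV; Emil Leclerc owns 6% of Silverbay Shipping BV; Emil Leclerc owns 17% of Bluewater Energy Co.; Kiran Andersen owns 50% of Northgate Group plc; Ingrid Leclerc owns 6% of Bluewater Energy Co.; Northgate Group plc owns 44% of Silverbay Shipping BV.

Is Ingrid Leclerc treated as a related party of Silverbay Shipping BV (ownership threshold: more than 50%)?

No

By spousal attribution (R1), Ingrid Leclerc is treated as also owning Emil Leclerc's interest in Bluewater Energy Co, giving 6% + 17% = 23%.
By spousal attribution (R1), Ingrid Leclerc is treated as owning Emil Leclerc's 6% interest in Silverbay Shipping BV.
Chain via Bluewater Energy Co. (R3): 23% × 26% = 5.98% of Silverbay Shipping BV.
Chain via Northgate Group plc (R3): 50% × 44% = 22% of Silverbay Shipping BV.
Direct interest in Silverbay Shipping BV: 6%.
Aggregating (R2): 5.98% + 22% + 6% = 33.98%.
33.98% does not exceed the 50% threshold, so Ingrid is not a related party to Silverbay Shipping BV.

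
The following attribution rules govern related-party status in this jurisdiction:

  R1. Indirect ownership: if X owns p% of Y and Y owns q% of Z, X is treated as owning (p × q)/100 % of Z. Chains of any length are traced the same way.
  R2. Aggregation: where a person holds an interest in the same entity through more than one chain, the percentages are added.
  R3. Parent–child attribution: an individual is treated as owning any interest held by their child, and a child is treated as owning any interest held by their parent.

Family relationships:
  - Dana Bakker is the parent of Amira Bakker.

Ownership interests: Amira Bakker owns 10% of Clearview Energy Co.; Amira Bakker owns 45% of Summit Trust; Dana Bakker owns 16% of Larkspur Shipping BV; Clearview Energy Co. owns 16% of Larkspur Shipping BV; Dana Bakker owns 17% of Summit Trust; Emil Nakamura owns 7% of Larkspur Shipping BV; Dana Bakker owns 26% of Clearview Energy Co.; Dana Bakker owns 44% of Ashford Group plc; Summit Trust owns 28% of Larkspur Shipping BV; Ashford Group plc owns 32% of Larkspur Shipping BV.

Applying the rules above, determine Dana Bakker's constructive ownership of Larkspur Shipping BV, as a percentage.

By parent–child attribution (R3), Dana Bakker is treated as also owning Amira Bakker's interest in Clearview Energy Co, giving 26% + 10% = 36%.
By parent–child attribution (R3), Dana Bakker is treated as also owning Amira Bakker's interest in Summit Trust, giving 17% + 45% = 62%.
Chain via Ashford Group plc (R1): 44% × 32% = 14.08% of Larkspur Shipping BV.
Chain via Clearview Energy Co. (R1): 36% × 16% = 5.76% of Larkspur Shipping BV.
Chain via Summit Trust (R1): 62% × 28% = 17.36% of Larkspur Shipping BV.
Direct interest in Larkspur Shipping BV: 16%.
Aggregating (R2): 14.08% + 5.76% + 17.36% + 16% = 53.2%.

53.2%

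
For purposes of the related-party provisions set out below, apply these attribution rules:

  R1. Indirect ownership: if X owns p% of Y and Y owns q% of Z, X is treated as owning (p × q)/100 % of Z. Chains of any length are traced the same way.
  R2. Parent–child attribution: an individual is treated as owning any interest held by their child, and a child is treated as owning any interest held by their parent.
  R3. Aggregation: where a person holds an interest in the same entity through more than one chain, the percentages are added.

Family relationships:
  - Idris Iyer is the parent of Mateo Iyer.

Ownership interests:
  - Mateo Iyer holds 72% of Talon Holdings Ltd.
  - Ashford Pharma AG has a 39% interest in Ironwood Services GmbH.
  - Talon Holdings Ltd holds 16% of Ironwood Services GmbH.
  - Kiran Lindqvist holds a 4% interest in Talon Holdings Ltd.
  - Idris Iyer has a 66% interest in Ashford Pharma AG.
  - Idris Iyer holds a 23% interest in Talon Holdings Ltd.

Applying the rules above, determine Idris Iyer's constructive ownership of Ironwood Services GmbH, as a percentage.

By parent–child attribution (R2), Idris Iyer is treated as also owning Mateo Iyer's interest in Talon Holdings Ltd, giving 23% + 72% = 95%.
Chain via Ashford Pharma AG (R1): 66% × 39% = 25.74% of Ironwood Services GmbH.
Chain via Talon Holdings Ltd (R1): 95% × 16% = 15.2% of Ironwood Services GmbH.
Aggregating (R3): 25.74% + 15.2% = 40.94%.

40.94%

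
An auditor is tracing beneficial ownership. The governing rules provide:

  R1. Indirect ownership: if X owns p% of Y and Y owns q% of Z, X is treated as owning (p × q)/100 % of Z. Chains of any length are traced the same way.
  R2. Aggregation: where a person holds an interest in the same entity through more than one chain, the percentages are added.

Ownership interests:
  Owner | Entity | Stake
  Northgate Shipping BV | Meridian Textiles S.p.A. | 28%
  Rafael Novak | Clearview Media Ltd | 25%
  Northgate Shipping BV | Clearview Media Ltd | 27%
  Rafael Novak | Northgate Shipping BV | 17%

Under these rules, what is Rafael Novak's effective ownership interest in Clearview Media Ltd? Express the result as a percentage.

Chain via Northgate Shipping BV (R1): 17% × 27% = 4.59% of Clearview Media Ltd.
Direct interest in Clearview Media Ltd: 25%.
Aggregating (R2): 4.59% + 25% = 29.59%.

29.59%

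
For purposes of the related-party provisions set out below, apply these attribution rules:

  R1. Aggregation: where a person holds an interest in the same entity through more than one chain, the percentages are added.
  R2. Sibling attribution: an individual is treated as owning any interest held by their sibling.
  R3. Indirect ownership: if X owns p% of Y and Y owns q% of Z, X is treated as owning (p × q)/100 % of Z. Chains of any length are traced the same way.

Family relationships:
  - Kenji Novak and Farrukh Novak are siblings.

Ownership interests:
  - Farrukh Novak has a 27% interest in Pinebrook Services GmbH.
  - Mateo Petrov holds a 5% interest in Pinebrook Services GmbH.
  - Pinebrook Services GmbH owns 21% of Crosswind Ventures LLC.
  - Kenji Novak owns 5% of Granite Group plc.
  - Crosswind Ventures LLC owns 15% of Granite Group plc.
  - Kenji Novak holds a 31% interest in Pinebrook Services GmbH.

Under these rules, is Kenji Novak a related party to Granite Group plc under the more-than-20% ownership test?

No

By sibling attribution (R2), Kenji Novak is treated as also owning Farrukh Novak's interest in Pinebrook Services GmbH, giving 31% + 27% = 58%.
Chain via Pinebrook Services GmbH → Crosswind Ventures LLC (R3): 58% × 21% × 15% = 1.827% of Granite Group plc.
Direct interest in Granite Group plc: 5%.
Aggregating (R1): 1.827% + 5% = 6.827%.
6.827% does not exceed the 20% threshold, so Kenji is not a related party to Granite Group plc.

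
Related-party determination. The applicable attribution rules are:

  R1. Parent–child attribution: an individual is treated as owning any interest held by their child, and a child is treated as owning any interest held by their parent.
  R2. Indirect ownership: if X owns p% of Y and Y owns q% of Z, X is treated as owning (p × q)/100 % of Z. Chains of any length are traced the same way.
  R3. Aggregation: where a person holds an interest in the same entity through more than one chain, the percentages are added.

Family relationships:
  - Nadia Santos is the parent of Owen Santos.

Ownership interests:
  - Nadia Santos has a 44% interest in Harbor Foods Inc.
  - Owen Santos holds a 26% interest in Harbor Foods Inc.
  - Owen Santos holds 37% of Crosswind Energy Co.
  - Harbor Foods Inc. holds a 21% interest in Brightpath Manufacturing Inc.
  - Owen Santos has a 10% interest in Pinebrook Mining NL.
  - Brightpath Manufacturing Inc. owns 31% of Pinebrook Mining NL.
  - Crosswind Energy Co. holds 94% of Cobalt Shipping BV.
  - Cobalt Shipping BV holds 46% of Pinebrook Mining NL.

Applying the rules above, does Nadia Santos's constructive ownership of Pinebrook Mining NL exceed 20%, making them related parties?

By parent–child attribution (R1), Nadia Santos is treated as also owning Owen Santos's interest in Harbor Foods Inc, giving 44% + 26% = 70%.
By parent–child attribution (R1), Nadia Santos is treated as owning Owen Santos's 37% interest in Crosswind Energy Co.
By parent–child attribution (R1), Nadia Santos is treated as owning Owen Santos's 10% interest in Pinebrook Mining NL.
Chain via Harbor Foods Inc. → Brightpath Manufacturing Inc. (R2): 70% × 21% × 31% = 4.557% of Pinebrook Mining NL.
Chain via Crosswind Energy Co. → Cobalt Shipping BV (R2): 37% × 94% × 46% = 15.9988% of Pinebrook Mining NL.
Direct interest in Pinebrook Mining NL: 10%.
Aggregating (R3): 4.557% + 15.9988% + 10% = 30.5558%.
30.5558% exceeds the 20% threshold, so Nadia is a related party to Pinebrook Mining NL.

Yes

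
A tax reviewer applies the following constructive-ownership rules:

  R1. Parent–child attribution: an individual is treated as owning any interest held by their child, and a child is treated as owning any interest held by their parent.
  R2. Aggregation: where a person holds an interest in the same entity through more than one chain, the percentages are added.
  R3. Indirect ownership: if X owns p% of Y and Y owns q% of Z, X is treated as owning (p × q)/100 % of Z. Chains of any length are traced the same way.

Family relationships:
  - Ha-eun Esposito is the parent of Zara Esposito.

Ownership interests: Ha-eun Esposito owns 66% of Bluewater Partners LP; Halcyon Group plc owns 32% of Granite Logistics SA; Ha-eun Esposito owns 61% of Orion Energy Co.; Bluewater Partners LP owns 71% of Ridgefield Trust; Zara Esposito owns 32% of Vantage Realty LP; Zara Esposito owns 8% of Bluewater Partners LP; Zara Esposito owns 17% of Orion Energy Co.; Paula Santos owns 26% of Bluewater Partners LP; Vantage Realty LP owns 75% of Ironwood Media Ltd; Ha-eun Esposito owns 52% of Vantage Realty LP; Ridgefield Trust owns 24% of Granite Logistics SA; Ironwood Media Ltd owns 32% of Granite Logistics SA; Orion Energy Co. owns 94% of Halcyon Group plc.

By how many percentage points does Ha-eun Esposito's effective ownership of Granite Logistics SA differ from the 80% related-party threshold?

By parent–child attribution (R1), Ha-eun Esposito is treated as also owning Zara Esposito's interest in Orion Energy Co, giving 61% + 17% = 78%.
By parent–child attribution (R1), Ha-eun Esposito is treated as also owning Zara Esposito's interest in Vantage Realty LP, giving 52% + 32% = 84%.
By parent–child attribution (R1), Ha-eun Esposito is treated as also owning Zara Esposito's interest in Bluewater Partners LP, giving 66% + 8% = 74%.
Chain via Orion Energy Co. → Halcyon Group plc (R3): 78% × 94% × 32% = 23.4624% of Granite Logistics SA.
Chain via Vantage Realty LP → Ironwood Media Ltd (R3): 84% × 75% × 32% = 20.16% of Granite Logistics SA.
Chain via Bluewater Partners LP → Ridgefield Trust (R3): 74% × 71% × 24% = 12.6096% of Granite Logistics SA.
Aggregating (R2): 23.4624% + 20.16% + 12.6096% = 56.232%.
56.232% falls short of the 80% threshold by 23.768 percentage points.

23.768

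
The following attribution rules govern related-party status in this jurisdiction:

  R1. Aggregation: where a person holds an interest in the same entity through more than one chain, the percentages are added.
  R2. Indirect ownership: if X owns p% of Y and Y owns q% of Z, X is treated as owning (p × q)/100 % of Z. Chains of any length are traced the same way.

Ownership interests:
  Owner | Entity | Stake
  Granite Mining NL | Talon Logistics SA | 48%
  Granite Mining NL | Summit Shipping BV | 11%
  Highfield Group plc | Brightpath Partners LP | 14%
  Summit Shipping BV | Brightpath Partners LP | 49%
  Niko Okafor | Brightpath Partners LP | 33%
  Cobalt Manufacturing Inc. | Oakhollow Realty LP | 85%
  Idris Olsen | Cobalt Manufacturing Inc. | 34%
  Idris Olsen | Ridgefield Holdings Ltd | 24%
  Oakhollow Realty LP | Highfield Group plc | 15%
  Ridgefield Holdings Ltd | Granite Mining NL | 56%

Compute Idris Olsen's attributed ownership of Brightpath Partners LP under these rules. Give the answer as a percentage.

1.331316%

Chain via Ridgefield Holdings Ltd → Granite Mining NL → Summit Shipping BV (R2): 24% × 56% × 11% × 49% = 0.724416% of Brightpath Partners LP.
Chain via Cobalt Manufacturing Inc. → Oakhollow Realty LP → Highfield Group plc (R2): 34% × 85% × 15% × 14% = 0.6069% of Brightpath Partners LP.
Aggregating (R1): 0.724416% + 0.6069% = 1.331316%.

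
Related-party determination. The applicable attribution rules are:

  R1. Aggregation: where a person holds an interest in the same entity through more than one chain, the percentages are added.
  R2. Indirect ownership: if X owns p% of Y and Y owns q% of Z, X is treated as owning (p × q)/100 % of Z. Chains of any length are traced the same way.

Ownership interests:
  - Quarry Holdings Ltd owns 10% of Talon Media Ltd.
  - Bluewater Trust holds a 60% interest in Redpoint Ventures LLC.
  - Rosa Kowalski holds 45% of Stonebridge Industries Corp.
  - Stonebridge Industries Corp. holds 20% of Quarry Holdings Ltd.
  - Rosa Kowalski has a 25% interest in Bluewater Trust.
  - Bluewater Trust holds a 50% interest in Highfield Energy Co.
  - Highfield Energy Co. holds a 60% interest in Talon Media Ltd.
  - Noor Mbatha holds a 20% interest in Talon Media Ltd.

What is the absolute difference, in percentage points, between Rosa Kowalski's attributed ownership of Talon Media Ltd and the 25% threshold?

Chain via Bluewater Trust → Highfield Energy Co. (R2): 25% × 50% × 60% = 7.5% of Talon Media Ltd.
Chain via Stonebridge Industries Corp. → Quarry Holdings Ltd (R2): 45% × 20% × 10% = 0.9% of Talon Media Ltd.
Aggregating (R1): 7.5% + 0.9% = 8.4%.
8.4% falls short of the 25% threshold by 16.6 percentage points.

16.6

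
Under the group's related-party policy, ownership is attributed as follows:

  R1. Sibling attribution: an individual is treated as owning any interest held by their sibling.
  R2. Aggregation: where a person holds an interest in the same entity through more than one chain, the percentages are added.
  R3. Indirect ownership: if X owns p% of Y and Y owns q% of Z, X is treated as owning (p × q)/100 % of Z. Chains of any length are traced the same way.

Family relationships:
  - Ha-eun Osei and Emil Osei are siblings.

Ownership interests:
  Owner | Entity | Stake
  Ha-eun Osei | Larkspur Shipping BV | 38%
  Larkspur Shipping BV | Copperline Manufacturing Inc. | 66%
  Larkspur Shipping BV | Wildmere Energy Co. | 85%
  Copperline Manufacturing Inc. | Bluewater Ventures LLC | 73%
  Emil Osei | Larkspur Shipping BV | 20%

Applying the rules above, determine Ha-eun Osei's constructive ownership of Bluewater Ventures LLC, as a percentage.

By sibling attribution (R1), Ha-eun Osei is treated as also owning Emil Osei's interest in Larkspur Shipping BV, giving 38% + 20% = 58%.
Chain via Larkspur Shipping BV → Copperline Manufacturing Inc. (R3): 58% × 66% × 73% = 27.9444% of Bluewater Ventures LLC.

27.9444%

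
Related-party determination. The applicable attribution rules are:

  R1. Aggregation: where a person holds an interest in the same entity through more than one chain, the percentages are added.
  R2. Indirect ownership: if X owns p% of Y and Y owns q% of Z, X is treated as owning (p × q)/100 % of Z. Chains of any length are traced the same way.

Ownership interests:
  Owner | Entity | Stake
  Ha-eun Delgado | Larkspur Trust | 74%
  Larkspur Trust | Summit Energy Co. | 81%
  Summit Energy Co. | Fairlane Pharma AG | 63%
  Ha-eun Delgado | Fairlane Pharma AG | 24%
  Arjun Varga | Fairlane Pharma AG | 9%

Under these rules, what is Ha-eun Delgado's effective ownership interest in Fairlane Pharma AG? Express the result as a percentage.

Chain via Larkspur Trust → Summit Energy Co. (R2): 74% × 81% × 63% = 37.7622% of Fairlane Pharma AG.
Direct interest in Fairlane Pharma AG: 24%.
Aggregating (R1): 37.7622% + 24% = 61.7622%.

61.7622%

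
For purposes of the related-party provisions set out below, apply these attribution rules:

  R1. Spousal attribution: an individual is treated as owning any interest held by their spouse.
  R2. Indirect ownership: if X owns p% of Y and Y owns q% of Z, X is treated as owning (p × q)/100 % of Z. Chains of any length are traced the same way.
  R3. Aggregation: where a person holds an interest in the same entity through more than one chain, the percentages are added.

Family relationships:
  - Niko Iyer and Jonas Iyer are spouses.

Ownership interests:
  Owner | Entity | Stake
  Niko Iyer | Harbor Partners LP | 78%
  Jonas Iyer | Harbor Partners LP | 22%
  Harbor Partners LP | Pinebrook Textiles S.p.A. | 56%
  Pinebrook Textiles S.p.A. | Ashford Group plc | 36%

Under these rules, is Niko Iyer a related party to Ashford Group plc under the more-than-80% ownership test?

By spousal attribution (R1), Niko Iyer is treated as also owning Jonas Iyer's interest in Harbor Partners LP, giving 78% + 22% = 100%.
Chain via Harbor Partners LP → Pinebrook Textiles S.p.A. (R2): 100% × 56% × 36% = 20.16% of Ashford Group plc.
20.16% does not exceed the 80% threshold, so Niko is not a related party to Ashford Group plc.

No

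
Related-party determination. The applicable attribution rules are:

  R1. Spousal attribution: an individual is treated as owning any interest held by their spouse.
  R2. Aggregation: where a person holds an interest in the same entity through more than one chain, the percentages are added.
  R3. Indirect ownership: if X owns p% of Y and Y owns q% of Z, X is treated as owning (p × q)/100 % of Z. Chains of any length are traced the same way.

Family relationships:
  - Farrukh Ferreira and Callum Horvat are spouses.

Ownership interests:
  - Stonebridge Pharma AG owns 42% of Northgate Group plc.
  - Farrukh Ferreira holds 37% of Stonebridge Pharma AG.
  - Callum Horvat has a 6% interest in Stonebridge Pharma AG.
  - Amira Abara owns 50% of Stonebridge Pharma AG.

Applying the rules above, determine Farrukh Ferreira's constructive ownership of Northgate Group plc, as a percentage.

By spousal attribution (R1), Farrukh Ferreira is treated as also owning Callum Horvat's interest in Stonebridge Pharma AG, giving 37% + 6% = 43%.
Chain via Stonebridge Pharma AG (R3): 43% × 42% = 18.06% of Northgate Group plc.

18.06%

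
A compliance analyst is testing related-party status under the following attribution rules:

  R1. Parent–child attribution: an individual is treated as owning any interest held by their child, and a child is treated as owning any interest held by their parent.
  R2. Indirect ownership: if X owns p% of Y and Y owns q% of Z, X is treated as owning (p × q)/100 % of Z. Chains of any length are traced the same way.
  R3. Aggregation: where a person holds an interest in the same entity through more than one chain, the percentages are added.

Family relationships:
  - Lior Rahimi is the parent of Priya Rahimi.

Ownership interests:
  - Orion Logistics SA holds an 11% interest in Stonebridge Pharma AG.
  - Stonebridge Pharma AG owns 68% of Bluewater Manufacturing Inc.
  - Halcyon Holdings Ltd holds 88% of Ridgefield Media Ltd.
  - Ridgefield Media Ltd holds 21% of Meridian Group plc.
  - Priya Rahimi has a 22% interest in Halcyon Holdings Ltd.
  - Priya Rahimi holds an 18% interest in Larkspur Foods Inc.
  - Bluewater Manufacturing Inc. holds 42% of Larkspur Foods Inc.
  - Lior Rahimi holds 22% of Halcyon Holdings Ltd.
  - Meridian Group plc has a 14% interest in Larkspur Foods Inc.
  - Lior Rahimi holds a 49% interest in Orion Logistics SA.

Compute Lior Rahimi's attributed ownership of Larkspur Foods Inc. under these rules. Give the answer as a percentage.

20.677752%

By parent–child attribution (R1), Lior Rahimi is treated as also owning Priya Rahimi's interest in Halcyon Holdings Ltd, giving 22% + 22% = 44%.
By parent–child attribution (R1), Lior Rahimi is treated as owning Priya Rahimi's 18% interest in Larkspur Foods Inc.
Chain via Halcyon Holdings Ltd → Ridgefield Media Ltd → Meridian Group plc (R2): 44% × 88% × 21% × 14% = 1.138368% of Larkspur Foods Inc.
Chain via Orion Logistics SA → Stonebridge Pharma AG → Bluewater Manufacturing Inc. (R2): 49% × 11% × 68% × 42% = 1.539384% of Larkspur Foods Inc.
Direct interest in Larkspur Foods Inc: 18%.
Aggregating (R3): 1.138368% + 1.539384% + 18% = 20.677752%.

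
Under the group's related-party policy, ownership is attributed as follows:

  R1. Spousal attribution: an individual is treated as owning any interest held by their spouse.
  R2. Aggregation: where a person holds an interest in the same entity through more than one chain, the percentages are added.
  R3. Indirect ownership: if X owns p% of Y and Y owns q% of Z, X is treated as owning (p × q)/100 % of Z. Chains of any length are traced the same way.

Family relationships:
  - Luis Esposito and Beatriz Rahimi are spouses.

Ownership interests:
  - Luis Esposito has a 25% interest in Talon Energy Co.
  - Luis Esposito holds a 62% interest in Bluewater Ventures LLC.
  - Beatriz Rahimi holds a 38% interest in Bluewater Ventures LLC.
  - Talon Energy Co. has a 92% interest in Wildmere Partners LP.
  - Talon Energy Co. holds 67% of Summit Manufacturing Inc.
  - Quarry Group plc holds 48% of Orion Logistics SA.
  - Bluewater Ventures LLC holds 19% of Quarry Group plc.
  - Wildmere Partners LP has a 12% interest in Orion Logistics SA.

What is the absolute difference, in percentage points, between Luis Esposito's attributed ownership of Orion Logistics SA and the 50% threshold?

By spousal attribution (R1), Luis Esposito is treated as also owning Beatriz Rahimi's interest in Bluewater Ventures LLC, giving 62% + 38% = 100%.
Chain via Bluewater Ventures LLC → Quarry Group plc (R3): 100% × 19% × 48% = 9.12% of Orion Logistics SA.
Chain via Talon Energy Co. → Wildmere Partners LP (R3): 25% × 92% × 12% = 2.76% of Orion Logistics SA.
Aggregating (R2): 9.12% + 2.76% = 11.88%.
11.88% falls short of the 50% threshold by 38.12 percentage points.

38.12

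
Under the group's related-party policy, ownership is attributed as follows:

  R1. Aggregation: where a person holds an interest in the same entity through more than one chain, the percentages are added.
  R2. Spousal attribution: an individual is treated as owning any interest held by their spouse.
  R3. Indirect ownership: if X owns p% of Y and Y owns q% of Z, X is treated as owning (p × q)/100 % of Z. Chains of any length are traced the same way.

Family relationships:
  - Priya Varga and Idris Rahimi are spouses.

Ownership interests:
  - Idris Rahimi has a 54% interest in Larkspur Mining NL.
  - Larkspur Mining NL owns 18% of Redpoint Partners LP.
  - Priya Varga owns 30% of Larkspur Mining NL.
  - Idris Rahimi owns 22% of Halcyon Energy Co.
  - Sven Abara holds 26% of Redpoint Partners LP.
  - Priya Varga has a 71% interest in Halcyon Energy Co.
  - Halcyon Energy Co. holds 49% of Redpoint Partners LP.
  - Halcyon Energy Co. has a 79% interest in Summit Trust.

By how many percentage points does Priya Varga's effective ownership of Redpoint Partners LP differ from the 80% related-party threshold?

By spousal attribution (R2), Priya Varga is treated as also owning Idris Rahimi's interest in Larkspur Mining NL, giving 30% + 54% = 84%.
By spousal attribution (R2), Priya Varga is treated as also owning Idris Rahimi's interest in Halcyon Energy Co, giving 71% + 22% = 93%.
Chain via Larkspur Mining NL (R3): 84% × 18% = 15.12% of Redpoint Partners LP.
Chain via Halcyon Energy Co. (R3): 93% × 49% = 45.57% of Redpoint Partners LP.
Aggregating (R1): 15.12% + 45.57% = 60.69%.
60.69% falls short of the 80% threshold by 19.31 percentage points.

19.31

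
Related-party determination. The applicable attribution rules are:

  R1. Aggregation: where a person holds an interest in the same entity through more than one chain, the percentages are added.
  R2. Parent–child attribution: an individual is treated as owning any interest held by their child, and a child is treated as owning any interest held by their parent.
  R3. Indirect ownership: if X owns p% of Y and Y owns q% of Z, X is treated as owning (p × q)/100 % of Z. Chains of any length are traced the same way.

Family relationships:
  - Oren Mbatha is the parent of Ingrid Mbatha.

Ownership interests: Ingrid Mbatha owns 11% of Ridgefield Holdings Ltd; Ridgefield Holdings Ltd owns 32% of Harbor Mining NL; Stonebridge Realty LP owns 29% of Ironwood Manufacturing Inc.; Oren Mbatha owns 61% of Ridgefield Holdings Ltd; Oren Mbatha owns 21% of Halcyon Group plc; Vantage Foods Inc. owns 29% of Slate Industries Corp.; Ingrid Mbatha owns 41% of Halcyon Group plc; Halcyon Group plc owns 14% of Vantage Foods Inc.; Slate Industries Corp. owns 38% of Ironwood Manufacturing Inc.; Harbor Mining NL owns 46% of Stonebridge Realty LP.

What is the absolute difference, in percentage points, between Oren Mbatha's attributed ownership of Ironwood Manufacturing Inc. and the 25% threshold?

By parent–child attribution (R2), Oren Mbatha is treated as also owning Ingrid Mbatha's interest in Halcyon Group plc, giving 21% + 41% = 62%.
By parent–child attribution (R2), Oren Mbatha is treated as also owning Ingrid Mbatha's interest in Ridgefield Holdings Ltd, giving 61% + 11% = 72%.
Chain via Halcyon Group plc → Vantage Foods Inc. → Slate Industries Corp. (R3): 62% × 14% × 29% × 38% = 0.956536% of Ironwood Manufacturing Inc.
Chain via Ridgefield Holdings Ltd → Harbor Mining NL → Stonebridge Realty LP (R3): 72% × 32% × 46% × 29% = 3.073536% of Ironwood Manufacturing Inc.
Aggregating (R1): 0.956536% + 3.073536% = 4.030072%.
4.030072% falls short of the 25% threshold by 20.969928 percentage points.

20.969928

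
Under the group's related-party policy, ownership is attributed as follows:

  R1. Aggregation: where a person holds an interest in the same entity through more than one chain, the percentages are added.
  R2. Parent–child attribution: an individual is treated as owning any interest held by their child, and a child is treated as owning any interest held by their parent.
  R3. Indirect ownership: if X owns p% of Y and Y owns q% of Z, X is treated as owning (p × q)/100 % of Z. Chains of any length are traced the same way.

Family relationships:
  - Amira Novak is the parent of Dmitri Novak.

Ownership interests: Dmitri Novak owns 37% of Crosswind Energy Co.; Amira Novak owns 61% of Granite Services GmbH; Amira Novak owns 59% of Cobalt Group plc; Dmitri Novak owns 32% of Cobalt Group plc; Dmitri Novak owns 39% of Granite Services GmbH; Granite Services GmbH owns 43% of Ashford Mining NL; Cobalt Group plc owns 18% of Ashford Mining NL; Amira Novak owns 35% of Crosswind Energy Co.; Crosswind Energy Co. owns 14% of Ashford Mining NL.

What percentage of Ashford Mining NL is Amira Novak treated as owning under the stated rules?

69.46%

By parent–child attribution (R2), Amira Novak is treated as also owning Dmitri Novak's interest in Cobalt Group plc, giving 59% + 32% = 91%.
By parent–child attribution (R2), Amira Novak is treated as also owning Dmitri Novak's interest in Granite Services GmbH, giving 61% + 39% = 100%.
By parent–child attribution (R2), Amira Novak is treated as also owning Dmitri Novak's interest in Crosswind Energy Co, giving 35% + 37% = 72%.
Chain via Cobalt Group plc (R3): 91% × 18% = 16.38% of Ashford Mining NL.
Chain via Granite Services GmbH (R3): 100% × 43% = 43% of Ashford Mining NL.
Chain via Crosswind Energy Co. (R3): 72% × 14% = 10.08% of Ashford Mining NL.
Aggregating (R1): 16.38% + 43% + 10.08% = 69.46%.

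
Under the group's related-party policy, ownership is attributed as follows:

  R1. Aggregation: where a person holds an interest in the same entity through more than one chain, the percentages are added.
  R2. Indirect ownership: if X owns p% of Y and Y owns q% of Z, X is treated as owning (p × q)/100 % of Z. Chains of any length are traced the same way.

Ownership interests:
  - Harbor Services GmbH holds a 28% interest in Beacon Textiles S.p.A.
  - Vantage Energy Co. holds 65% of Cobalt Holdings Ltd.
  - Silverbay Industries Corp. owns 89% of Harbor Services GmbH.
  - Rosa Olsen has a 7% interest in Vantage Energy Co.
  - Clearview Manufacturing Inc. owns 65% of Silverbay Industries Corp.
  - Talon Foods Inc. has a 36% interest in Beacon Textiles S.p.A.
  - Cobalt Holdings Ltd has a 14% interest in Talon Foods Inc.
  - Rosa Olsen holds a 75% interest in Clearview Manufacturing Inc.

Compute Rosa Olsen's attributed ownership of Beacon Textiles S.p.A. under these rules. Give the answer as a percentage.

Chain via Clearview Manufacturing Inc. → Silverbay Industries Corp. → Harbor Services GmbH (R2): 75% × 65% × 89% × 28% = 12.1485% of Beacon Textiles S.p.A.
Chain via Vantage Energy Co. → Cobalt Holdings Ltd → Talon Foods Inc. (R2): 7% × 65% × 14% × 36% = 0.22932% of Beacon Textiles S.p.A.
Aggregating (R1): 12.1485% + 0.22932% = 12.37782%.

12.37782%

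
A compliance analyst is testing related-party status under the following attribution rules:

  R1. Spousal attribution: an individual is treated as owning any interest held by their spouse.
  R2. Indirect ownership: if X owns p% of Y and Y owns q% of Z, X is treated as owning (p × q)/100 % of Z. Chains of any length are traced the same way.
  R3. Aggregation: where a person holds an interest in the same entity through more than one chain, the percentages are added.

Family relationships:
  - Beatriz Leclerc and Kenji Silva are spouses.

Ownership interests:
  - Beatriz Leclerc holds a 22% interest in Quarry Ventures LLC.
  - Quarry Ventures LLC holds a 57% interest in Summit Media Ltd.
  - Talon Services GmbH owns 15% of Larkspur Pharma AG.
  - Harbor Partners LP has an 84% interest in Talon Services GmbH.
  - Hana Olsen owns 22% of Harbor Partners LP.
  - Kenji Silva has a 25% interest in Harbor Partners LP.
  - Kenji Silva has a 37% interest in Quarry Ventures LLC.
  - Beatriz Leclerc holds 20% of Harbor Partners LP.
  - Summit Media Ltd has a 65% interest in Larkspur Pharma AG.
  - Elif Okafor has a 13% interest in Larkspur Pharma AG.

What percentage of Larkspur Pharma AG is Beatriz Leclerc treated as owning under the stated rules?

27.5295%

By spousal attribution (R1), Beatriz Leclerc is treated as also owning Kenji Silva's interest in Quarry Ventures LLC, giving 22% + 37% = 59%.
By spousal attribution (R1), Beatriz Leclerc is treated as also owning Kenji Silva's interest in Harbor Partners LP, giving 20% + 25% = 45%.
Chain via Quarry Ventures LLC → Summit Media Ltd (R2): 59% × 57% × 65% = 21.8595% of Larkspur Pharma AG.
Chain via Harbor Partners LP → Talon Services GmbH (R2): 45% × 84% × 15% = 5.67% of Larkspur Pharma AG.
Aggregating (R3): 21.8595% + 5.67% = 27.5295%.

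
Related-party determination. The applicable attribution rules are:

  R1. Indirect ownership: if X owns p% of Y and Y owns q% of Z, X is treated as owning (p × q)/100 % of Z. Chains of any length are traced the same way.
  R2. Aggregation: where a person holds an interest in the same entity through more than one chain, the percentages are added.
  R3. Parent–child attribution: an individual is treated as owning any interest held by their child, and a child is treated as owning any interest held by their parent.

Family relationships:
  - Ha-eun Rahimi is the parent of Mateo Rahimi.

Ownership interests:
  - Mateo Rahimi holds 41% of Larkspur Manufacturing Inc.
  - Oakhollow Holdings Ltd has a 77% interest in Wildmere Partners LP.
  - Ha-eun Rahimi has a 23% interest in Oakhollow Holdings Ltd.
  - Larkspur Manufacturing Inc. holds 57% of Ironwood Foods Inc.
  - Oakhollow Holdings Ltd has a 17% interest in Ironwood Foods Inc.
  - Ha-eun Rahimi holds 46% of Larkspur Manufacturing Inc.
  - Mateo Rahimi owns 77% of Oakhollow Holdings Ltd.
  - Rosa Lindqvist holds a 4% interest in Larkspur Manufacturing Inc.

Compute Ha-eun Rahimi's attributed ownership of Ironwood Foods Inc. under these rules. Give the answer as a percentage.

By parent–child attribution (R3), Ha-eun Rahimi is treated as also owning Mateo Rahimi's interest in Oakhollow Holdings Ltd, giving 23% + 77% = 100%.
By parent–child attribution (R3), Ha-eun Rahimi is treated as also owning Mateo Rahimi's interest in Larkspur Manufacturing Inc, giving 46% + 41% = 87%.
Chain via Oakhollow Holdings Ltd (R1): 100% × 17% = 17% of Ironwood Foods Inc.
Chain via Larkspur Manufacturing Inc. (R1): 87% × 57% = 49.59% of Ironwood Foods Inc.
Aggregating (R2): 17% + 49.59% = 66.59%.

66.59%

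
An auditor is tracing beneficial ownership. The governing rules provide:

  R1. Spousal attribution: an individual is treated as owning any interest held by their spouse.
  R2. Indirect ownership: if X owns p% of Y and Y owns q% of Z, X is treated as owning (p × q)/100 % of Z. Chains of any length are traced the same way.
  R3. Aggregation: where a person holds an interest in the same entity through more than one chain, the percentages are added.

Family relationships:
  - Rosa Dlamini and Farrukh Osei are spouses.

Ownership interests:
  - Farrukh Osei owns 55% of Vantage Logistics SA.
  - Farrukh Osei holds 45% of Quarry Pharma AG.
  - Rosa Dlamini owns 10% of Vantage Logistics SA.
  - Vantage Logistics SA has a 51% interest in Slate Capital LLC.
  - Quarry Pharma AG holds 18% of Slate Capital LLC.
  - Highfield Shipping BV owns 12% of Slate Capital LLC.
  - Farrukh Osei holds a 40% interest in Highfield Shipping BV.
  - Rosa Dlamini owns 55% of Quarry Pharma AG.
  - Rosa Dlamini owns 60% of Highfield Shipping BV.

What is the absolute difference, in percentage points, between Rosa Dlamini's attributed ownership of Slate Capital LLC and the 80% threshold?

16.85

By spousal attribution (R1), Rosa Dlamini is treated as also owning Farrukh Osei's interest in Highfield Shipping BV, giving 60% + 40% = 100%.
By spousal attribution (R1), Rosa Dlamini is treated as also owning Farrukh Osei's interest in Quarry Pharma AG, giving 55% + 45% = 100%.
By spousal attribution (R1), Rosa Dlamini is treated as also owning Farrukh Osei's interest in Vantage Logistics SA, giving 10% + 55% = 65%.
Chain via Highfield Shipping BV (R2): 100% × 12% = 12% of Slate Capital LLC.
Chain via Quarry Pharma AG (R2): 100% × 18% = 18% of Slate Capital LLC.
Chain via Vantage Logistics SA (R2): 65% × 51% = 33.15% of Slate Capital LLC.
Aggregating (R3): 12% + 18% + 33.15% = 63.15%.
63.15% falls short of the 80% threshold by 16.85 percentage points.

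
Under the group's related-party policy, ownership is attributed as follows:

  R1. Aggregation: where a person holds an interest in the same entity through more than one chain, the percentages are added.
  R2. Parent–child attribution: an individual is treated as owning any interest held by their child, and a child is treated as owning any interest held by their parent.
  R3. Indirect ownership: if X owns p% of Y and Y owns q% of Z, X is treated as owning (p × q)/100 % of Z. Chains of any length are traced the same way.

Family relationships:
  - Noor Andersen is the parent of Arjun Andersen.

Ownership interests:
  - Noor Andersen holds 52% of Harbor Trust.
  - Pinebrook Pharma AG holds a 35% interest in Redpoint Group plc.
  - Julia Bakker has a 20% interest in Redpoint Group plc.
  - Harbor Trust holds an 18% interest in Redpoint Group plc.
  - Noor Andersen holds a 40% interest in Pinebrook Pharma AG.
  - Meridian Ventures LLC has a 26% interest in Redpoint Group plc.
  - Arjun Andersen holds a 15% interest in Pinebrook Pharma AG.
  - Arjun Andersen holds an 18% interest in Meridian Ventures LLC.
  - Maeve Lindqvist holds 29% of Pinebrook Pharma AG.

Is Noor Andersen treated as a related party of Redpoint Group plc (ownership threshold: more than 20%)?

By parent–child attribution (R2), Noor Andersen is treated as also owning Arjun Andersen's interest in Pinebrook Pharma AG, giving 40% + 15% = 55%.
By parent–child attribution (R2), Noor Andersen is treated as owning Arjun Andersen's 18% interest in Meridian Ventures LLC.
Chain via Pinebrook Pharma AG (R3): 55% × 35% = 19.25% of Redpoint Group plc.
Chain via Harbor Trust (R3): 52% × 18% = 9.36% of Redpoint Group plc.
Chain via Meridian Ventures LLC (R3): 18% × 26% = 4.68% of Redpoint Group plc.
Aggregating (R1): 19.25% + 9.36% + 4.68% = 33.29%.
33.29% exceeds the 20% threshold, so Noor is a related party to Redpoint Group plc.

Yes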